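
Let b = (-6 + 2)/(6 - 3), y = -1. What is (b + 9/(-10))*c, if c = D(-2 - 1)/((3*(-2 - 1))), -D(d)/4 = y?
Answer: 134/135 ≈ 0.99259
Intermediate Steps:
D(d) = 4 (D(d) = -4*(-1) = 4)
c = -4/9 (c = 4/((3*(-2 - 1))) = 4/((3*(-3))) = 4/(-9) = 4*(-⅑) = -4/9 ≈ -0.44444)
b = -4/3 ≈ -1.3333
(b + 9/(-10))*c = (-4/3 + 9/(-10))*(-4/9) = (-4/3 + 9*(-⅒))*(-4/9) = (-4/3 - 9/10)*(-4/9) = -67/30*(-4/9) = 134/135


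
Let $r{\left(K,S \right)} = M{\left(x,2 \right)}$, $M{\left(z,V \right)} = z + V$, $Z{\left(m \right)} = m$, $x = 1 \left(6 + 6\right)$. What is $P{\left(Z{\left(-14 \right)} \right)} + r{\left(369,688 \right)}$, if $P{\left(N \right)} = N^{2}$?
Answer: $210$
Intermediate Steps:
$x = 12$ ($x = 1 \cdot 12 = 12$)
$M{\left(z,V \right)} = V + z$
$r{\left(K,S \right)} = 14$ ($r{\left(K,S \right)} = 2 + 12 = 14$)
$P{\left(Z{\left(-14 \right)} \right)} + r{\left(369,688 \right)} = \left(-14\right)^{2} + 14 = 196 + 14 = 210$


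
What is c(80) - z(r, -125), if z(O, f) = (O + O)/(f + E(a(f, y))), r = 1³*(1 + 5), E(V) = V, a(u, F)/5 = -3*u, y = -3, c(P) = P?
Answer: 69994/875 ≈ 79.993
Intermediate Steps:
a(u, F) = -15*u (a(u, F) = 5*(-3*u) = -15*u)
r = 6 (r = 1*6 = 6)
z(O, f) = -O/(7*f) (z(O, f) = (O + O)/(f - 15*f) = (2*O)/((-14*f)) = (2*O)*(-1/(14*f)) = -O/(7*f))
c(80) - z(r, -125) = 80 - (-1)*6/(7*(-125)) = 80 - (-1)*6*(-1)/(7*125) = 80 - 1*6/875 = 80 - 6/875 = 69994/875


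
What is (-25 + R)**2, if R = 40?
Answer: 225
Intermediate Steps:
(-25 + R)**2 = (-25 + 40)**2 = 15**2 = 225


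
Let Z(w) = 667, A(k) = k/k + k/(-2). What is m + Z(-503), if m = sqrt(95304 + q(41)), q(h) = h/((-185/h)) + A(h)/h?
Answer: 667 + sqrt(21930004170910)/15170 ≈ 975.70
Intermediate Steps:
A(k) = 1 - k/2 (A(k) = 1 + k*(-1/2) = 1 - k/2)
q(h) = -h**2/185 + (1 - h/2)/h (q(h) = h/((-185/h)) + (1 - h/2)/h = h*(-h/185) + (1 - h/2)/h = -h**2/185 + (1 - h/2)/h)
m = sqrt(21930004170910)/15170 (m = sqrt(95304 + (1 - 1/2*41 - 1/185*41**3)/41) = sqrt(95304 + (1 - 41/2 - 1/185*68921)/41) = sqrt(95304 + (1 - 41/2 - 68921/185)/41) = sqrt(95304 + (1/41)*(-145057/370)) = sqrt(95304 - 145057/15170) = sqrt(1445616623/15170) = sqrt(21930004170910)/15170 ≈ 308.70)
m + Z(-503) = sqrt(21930004170910)/15170 + 667 = 667 + sqrt(21930004170910)/15170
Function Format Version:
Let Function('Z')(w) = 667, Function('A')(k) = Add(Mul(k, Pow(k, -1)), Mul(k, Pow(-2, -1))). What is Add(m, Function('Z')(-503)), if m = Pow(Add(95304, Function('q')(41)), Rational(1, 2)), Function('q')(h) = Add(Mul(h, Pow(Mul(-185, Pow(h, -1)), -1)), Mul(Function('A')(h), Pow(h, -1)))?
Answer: Add(667, Mul(Rational(1, 15170), Pow(21930004170910, Rational(1, 2)))) ≈ 975.70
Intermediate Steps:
Function('A')(k) = Add(1, Mul(Rational(-1, 2), k)) (Function('A')(k) = Add(1, Mul(k, Rational(-1, 2))) = Add(1, Mul(Rational(-1, 2), k)))
Function('q')(h) = Add(Mul(Rational(-1, 185), Pow(h, 2)), Mul(Pow(h, -1), Add(1, Mul(Rational(-1, 2), h)))) (Function('q')(h) = Add(Mul(h, Pow(Mul(-185, Pow(h, -1)), -1)), Mul(Add(1, Mul(Rational(-1, 2), h)), Pow(h, -1))) = Add(Mul(h, Mul(Rational(-1, 185), h)), Mul(Pow(h, -1), Add(1, Mul(Rational(-1, 2), h)))) = Add(Mul(Rational(-1, 185), Pow(h, 2)), Mul(Pow(h, -1), Add(1, Mul(Rational(-1, 2), h)))))
m = Mul(Rational(1, 15170), Pow(21930004170910, Rational(1, 2))) (m = Pow(Add(95304, Mul(Pow(41, -1), Add(1, Mul(Rational(-1, 2), 41), Mul(Rational(-1, 185), Pow(41, 3))))), Rational(1, 2)) = Pow(Add(95304, Mul(Rational(1, 41), Add(1, Rational(-41, 2), Mul(Rational(-1, 185), 68921)))), Rational(1, 2)) = Pow(Add(95304, Mul(Rational(1, 41), Add(1, Rational(-41, 2), Rational(-68921, 185)))), Rational(1, 2)) = Pow(Add(95304, Mul(Rational(1, 41), Rational(-145057, 370))), Rational(1, 2)) = Pow(Add(95304, Rational(-145057, 15170)), Rational(1, 2)) = Pow(Rational(1445616623, 15170), Rational(1, 2)) = Mul(Rational(1, 15170), Pow(21930004170910, Rational(1, 2))) ≈ 308.70)
Add(m, Function('Z')(-503)) = Add(Mul(Rational(1, 15170), Pow(21930004170910, Rational(1, 2))), 667) = Add(667, Mul(Rational(1, 15170), Pow(21930004170910, Rational(1, 2))))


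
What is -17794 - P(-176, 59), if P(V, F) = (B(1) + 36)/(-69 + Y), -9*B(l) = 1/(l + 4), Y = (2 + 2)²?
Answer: -42437071/2385 ≈ -17793.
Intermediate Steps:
Y = 16 (Y = 4² = 16)
B(l) = -1/(9*(4 + l)) (B(l) = -1/(9*(l + 4)) = -1/(9*(4 + l)))
P(V, F) = -1619/2385 (P(V, F) = (-1/(36 + 9*1) + 36)/(-69 + 16) = (-1/(36 + 9) + 36)/(-53) = (-1/45 + 36)*(-1/53) = (1619/45)*(-1/53) = -1619/2385)
-17794 - P(-176, 59) = -17794 - 1*(-1619/2385) = -17794 + 1619/2385 = -42437071/2385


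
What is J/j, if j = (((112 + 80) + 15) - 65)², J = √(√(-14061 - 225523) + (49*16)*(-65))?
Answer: √(-12740 + I*√14974)/10082 ≈ 5.3765e-5 + 0.011195*I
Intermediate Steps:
J = √(-50960 + 4*I*√14974) (J = √(√(-239584) + 784*(-65)) = √(4*I*√14974 - 50960) = √(-50960 + 4*I*√14974) ≈ 1.084 + 225.75*I)
j = 20164 (j = ((192 + 15) - 65)² = (207 - 65)² = 142² = 20164)
J/j = (2*√(-12740 + I*√14974))/20164 = (2*√(-12740 + I*√14974))*(1/20164) = √(-12740 + I*√14974)/10082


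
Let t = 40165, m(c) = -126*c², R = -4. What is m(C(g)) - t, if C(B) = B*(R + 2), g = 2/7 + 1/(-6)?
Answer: -281205/7 ≈ -40172.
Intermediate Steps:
g = 5/42 (g = 2*(⅐) + 1*(-⅙) = 2/7 - ⅙ = 5/42 ≈ 0.11905)
C(B) = -2*B (C(B) = B*(-4 + 2) = B*(-2) = -2*B)
m(C(g)) - t = -126*(-2*5/42)² - 1*40165 = -126*(-5/21)² - 40165 = -126*25/441 - 40165 = -50/7 - 40165 = -281205/7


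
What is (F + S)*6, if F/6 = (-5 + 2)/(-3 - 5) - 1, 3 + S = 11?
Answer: 51/2 ≈ 25.500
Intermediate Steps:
S = 8 (S = -3 + 11 = 8)
F = -15/4 (F = 6*((-5 + 2)/(-3 - 5) - 1) = 6*(-3/(-8) - 1) = 6*(-3*(-⅛) - 1) = 6*(3/8 - 1) = 6*(-5/8) = -15/4 ≈ -3.7500)
(F + S)*6 = (-15/4 + 8)*6 = (17/4)*6 = 51/2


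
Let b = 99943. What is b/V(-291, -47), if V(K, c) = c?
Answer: -99943/47 ≈ -2126.4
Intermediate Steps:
b/V(-291, -47) = 99943/(-47) = 99943*(-1/47) = -99943/47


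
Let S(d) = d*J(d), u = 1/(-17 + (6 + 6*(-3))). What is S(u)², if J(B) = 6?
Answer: 36/841 ≈ 0.042806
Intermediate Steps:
u = -1/29 (u = 1/(-17 + (6 - 18)) = 1/(-17 - 12) = 1/(-29) = -1/29 ≈ -0.034483)
S(d) = 6*d (S(d) = d*6 = 6*d)
S(u)² = (6*(-1/29))² = (-6/29)² = 36/841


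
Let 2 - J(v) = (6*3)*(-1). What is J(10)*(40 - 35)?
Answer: 100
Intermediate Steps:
J(v) = 20 (J(v) = 2 - 6*3*(-1) = 2 - 18*(-1) = 2 - 1*(-18) = 2 + 18 = 20)
J(10)*(40 - 35) = 20*(40 - 35) = 20*5 = 100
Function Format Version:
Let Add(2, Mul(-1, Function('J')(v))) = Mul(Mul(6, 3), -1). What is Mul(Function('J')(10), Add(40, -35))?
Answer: 100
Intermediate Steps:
Function('J')(v) = 20 (Function('J')(v) = Add(2, Mul(-1, Mul(Mul(6, 3), -1))) = Add(2, Mul(-1, Mul(18, -1))) = Add(2, Mul(-1, -18)) = Add(2, 18) = 20)
Mul(Function('J')(10), Add(40, -35)) = Mul(20, Add(40, -35)) = Mul(20, 5) = 100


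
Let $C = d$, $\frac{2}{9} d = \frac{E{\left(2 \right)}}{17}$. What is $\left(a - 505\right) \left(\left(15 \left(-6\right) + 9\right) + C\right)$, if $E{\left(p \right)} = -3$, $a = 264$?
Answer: $\frac{670221}{34} \approx 19712.0$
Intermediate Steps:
$d = - \frac{27}{34}$ ($d = \frac{9 \cdot \frac{1}{17} \left(-3\right)}{2} = \frac{9}{2} \left(- \frac{3}{17}\right) = - \frac{27}{34} \approx -0.79412$)
$C = - \frac{27}{34} \approx -0.79412$
$\left(a - 505\right) \left(\left(15 \left(-6\right) + 9\right) + C\right) = \left(264 - 505\right) \left(\left(15 \left(-6\right) + 9\right) - \frac{27}{34}\right) = - 241 \left(\left(-90 + 9\right) - \frac{27}{34}\right) = - 241 \left(-81 - \frac{27}{34}\right) = \left(-241\right) \left(- \frac{2781}{34}\right) = \frac{670221}{34}$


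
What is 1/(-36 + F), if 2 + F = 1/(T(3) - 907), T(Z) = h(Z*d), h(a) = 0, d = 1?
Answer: -907/34467 ≈ -0.026315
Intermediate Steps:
T(Z) = 0
F = -1815/907 (F = -2 + 1/(0 - 907) = -2 + 1/(-907) = -2 - 1/907 = -1815/907 ≈ -2.0011)
1/(-36 + F) = 1/(-36 - 1815/907) = 1/(-34467/907) = -907/34467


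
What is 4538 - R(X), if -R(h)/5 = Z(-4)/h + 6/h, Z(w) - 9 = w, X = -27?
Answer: 122471/27 ≈ 4536.0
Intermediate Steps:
Z(w) = 9 + w
R(h) = -55/h (R(h) = -5*((9 - 4)/h + 6/h) = -5*(5/h + 6/h) = -55/h)
4538 - R(X) = 4538 - (-55)/(-27) = 4538 - (-55)*(-1)/27 = 4538 - 1*55/27 = 4538 - 55/27 = 122471/27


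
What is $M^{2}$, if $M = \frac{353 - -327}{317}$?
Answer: $\frac{462400}{100489} \approx 4.6015$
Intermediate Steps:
$M = \frac{680}{317}$ ($M = \left(353 + 327\right) \frac{1}{317} = 680 \cdot \frac{1}{317} = \frac{680}{317} \approx 2.1451$)
$M^{2} = \left(\frac{680}{317}\right)^{2} = \frac{462400}{100489}$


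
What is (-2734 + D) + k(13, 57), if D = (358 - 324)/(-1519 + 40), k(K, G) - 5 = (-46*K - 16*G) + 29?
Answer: -366272/87 ≈ -4210.0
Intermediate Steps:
k(K, G) = 34 - 46*K - 16*G (k(K, G) = 5 + ((-46*K - 16*G) + 29) = 5 + (29 - 46*K - 16*G) = 34 - 46*K - 16*G)
D = -2/87 (D = 34/(-1479) = 34*(-1/1479) = -2/87 ≈ -0.022988)
(-2734 + D) + k(13, 57) = (-2734 - 2/87) + (34 - 46*13 - 16*57) = -237860/87 + (34 - 598 - 912) = -237860/87 - 1476 = -366272/87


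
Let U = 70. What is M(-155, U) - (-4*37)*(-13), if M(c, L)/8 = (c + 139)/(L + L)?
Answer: -67372/35 ≈ -1924.9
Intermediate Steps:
M(c, L) = 4*(139 + c)/L (M(c, L) = 8*((c + 139)/(L + L)) = 8*((139 + c)/((2*L))) = 8*((139 + c)*(1/(2*L))) = 8*((139 + c)/(2*L)) = 4*(139 + c)/L)
M(-155, U) - (-4*37)*(-13) = 4*(139 - 155)/70 - (-4*37)*(-13) = 4*(1/70)*(-16) - (-148)*(-13) = -32/35 - 1*1924 = -32/35 - 1924 = -67372/35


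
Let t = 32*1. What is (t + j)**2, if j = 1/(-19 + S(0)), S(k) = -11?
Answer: 919681/900 ≈ 1021.9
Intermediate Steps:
t = 32
j = -1/30 (j = 1/(-19 - 11) = 1/(-30) = -1/30 ≈ -0.033333)
(t + j)**2 = (32 - 1/30)**2 = (959/30)**2 = 919681/900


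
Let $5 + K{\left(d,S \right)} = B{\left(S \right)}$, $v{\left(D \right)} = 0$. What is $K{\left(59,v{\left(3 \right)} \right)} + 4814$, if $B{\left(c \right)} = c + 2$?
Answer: $4811$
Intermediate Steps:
$B{\left(c \right)} = 2 + c$
$K{\left(d,S \right)} = -3 + S$ ($K{\left(d,S \right)} = -5 + \left(2 + S\right) = -3 + S$)
$K{\left(59,v{\left(3 \right)} \right)} + 4814 = \left(-3 + 0\right) + 4814 = -3 + 4814 = 4811$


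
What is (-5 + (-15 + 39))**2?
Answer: 361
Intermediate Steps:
(-5 + (-15 + 39))**2 = (-5 + 24)**2 = 19**2 = 361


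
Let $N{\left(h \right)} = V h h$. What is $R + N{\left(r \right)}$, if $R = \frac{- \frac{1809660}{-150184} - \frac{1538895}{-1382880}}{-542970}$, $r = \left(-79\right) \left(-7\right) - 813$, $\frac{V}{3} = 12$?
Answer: $\frac{2286925137518124971771}{939729264275520} \approx 2.4336 \cdot 10^{6}$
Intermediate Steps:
$V = 36$ ($V = 3 \cdot 12 = 36$)
$r = -260$ ($r = 553 - 813 = -260$)
$R = - \frac{22780500229}{939729264275520}$ ($R = \left(\left(-1809660\right) \left(- \frac{1}{150184}\right) - - \frac{102593}{92192}\right) \left(- \frac{1}{542970}\right) = \left(\frac{452415}{37546} + \frac{102593}{92192}\right) \left(- \frac{1}{542970}\right) = \frac{22780500229}{1730720416} \left(- \frac{1}{542970}\right) = - \frac{22780500229}{939729264275520} \approx -2.4242 \cdot 10^{-5}$)
$N{\left(h \right)} = 36 h^{2}$ ($N{\left(h \right)} = 36 h h = 36 h^{2}$)
$R + N{\left(r \right)} = - \frac{22780500229}{939729264275520} + 36 \left(-260\right)^{2} = - \frac{22780500229}{939729264275520} + 36 \cdot 67600 = - \frac{22780500229}{939729264275520} + 2433600 = \frac{2286925137518124971771}{939729264275520}$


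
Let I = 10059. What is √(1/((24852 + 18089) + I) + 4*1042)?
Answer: 3*√13008791170/5300 ≈ 64.560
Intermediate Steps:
√(1/((24852 + 18089) + I) + 4*1042) = √(1/((24852 + 18089) + 10059) + 4*1042) = √(1/(42941 + 10059) + 4168) = √(1/53000 + 4168) = √(220904001/53000) = 3*√13008791170/5300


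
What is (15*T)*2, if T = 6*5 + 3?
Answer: 990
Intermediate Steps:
T = 33 (T = 30 + 3 = 33)
(15*T)*2 = (15*33)*2 = 495*2 = 990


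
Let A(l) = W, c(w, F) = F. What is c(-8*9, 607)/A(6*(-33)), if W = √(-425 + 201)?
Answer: -607*I*√14/56 ≈ -40.557*I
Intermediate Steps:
W = 4*I*√14 (W = √(-224) = 4*I*√14 ≈ 14.967*I)
A(l) = 4*I*√14
c(-8*9, 607)/A(6*(-33)) = 607/((4*I*√14)) = 607*(-I*√14/56) = -607*I*√14/56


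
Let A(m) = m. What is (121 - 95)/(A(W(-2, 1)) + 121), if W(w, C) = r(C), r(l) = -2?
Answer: 26/119 ≈ 0.21849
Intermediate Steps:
W(w, C) = -2
(121 - 95)/(A(W(-2, 1)) + 121) = (121 - 95)/(-2 + 121) = 26/119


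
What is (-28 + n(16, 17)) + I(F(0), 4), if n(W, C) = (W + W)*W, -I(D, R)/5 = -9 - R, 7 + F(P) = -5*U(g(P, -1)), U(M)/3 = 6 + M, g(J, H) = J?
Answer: 549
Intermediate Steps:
U(M) = 18 + 3*M (U(M) = 3*(6 + M) = 18 + 3*M)
F(P) = -97 - 15*P (F(P) = -7 - 5*(18 + 3*P) = -7 + (-90 - 15*P) = -97 - 15*P)
I(D, R) = 45 + 5*R (I(D, R) = -5*(-9 - R) = 45 + 5*R)
n(W, C) = 2*W**2 (n(W, C) = (2*W)*W = 2*W**2)
(-28 + n(16, 17)) + I(F(0), 4) = (-28 + 2*16**2) + (45 + 5*4) = (-28 + 2*256) + (45 + 20) = (-28 + 512) + 65 = 484 + 65 = 549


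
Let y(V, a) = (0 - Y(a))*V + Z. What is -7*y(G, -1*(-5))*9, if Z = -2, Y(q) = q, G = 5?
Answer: 1701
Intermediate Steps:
y(V, a) = -2 - V*a (y(V, a) = (0 - a)*V - 2 = (-a)*V - 2 = -V*a - 2 = -2 - V*a)
-7*y(G, -1*(-5))*9 = -7*(-2 - 1*5*(-1*(-5)))*9 = -7*(-2 - 1*5*5)*9 = -7*(-2 - 25)*9 = -7*(-27)*9 = 189*9 = 1701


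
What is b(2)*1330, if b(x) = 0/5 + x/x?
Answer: 1330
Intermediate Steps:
b(x) = 1 (b(x) = 0*(⅕) + 1 = 0 + 1 = 1)
b(2)*1330 = 1*1330 = 1330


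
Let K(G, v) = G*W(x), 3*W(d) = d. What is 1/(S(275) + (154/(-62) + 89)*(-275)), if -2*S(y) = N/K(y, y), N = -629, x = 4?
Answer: -68200/1622551503 ≈ -4.2033e-5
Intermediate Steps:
W(d) = d/3
K(G, v) = 4*G/3 (K(G, v) = G*((⅓)*4) = G*(4/3) = 4*G/3)
S(y) = 1887/(8*y) (S(y) = -(-629)/(2*(4*y/3)) = -(-629)*3/(4*y)/2 = -(-1887)/(8*y) = 1887/(8*y))
1/(S(275) + (154/(-62) + 89)*(-275)) = 1/((1887/8)/275 + (154/(-62) + 89)*(-275)) = 1/((1887/8)*(1/275) + (154*(-1/62) + 89)*(-275)) = 1/(1887/2200 + (-77/31 + 89)*(-275)) = 1/(1887/2200 + (2682/31)*(-275)) = 1/(1887/2200 - 737550/31) = 1/(-1622551503/68200) = -68200/1622551503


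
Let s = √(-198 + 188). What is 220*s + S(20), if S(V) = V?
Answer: 20 + 220*I*√10 ≈ 20.0 + 695.7*I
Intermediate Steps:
s = I*√10 (s = √(-10) = I*√10 ≈ 3.1623*I)
220*s + S(20) = 220*(I*√10) + 20 = 220*I*√10 + 20 = 20 + 220*I*√10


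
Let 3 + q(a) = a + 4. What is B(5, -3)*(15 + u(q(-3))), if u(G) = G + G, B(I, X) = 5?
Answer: 55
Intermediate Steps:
q(a) = 1 + a (q(a) = -3 + (a + 4) = -3 + (4 + a) = 1 + a)
u(G) = 2*G
B(5, -3)*(15 + u(q(-3))) = 5*(15 + 2*(1 - 3)) = 5*(15 + 2*(-2)) = 5*(15 - 4) = 5*11 = 55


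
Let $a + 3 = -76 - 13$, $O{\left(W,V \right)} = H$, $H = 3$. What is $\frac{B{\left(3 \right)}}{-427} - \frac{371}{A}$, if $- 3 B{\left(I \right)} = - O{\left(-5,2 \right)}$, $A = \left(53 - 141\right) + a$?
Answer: $\frac{158237}{76860} \approx 2.0588$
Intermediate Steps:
$O{\left(W,V \right)} = 3$
$a = -92$ ($a = -3 - 89 = -92$)
$A = -180$ ($A = \left(53 - 141\right) - 92 = -88 - 92 = -180$)
$B{\left(I \right)} = 1$ ($B{\left(I \right)} = - \frac{\left(-1\right) 3}{3} = \left(- \frac{1}{3}\right) \left(-3\right) = 1$)
$\frac{B{\left(3 \right)}}{-427} - \frac{371}{A} = 1 \frac{1}{-427} - \frac{371}{-180} = 1 \left(- \frac{1}{427}\right) - - \frac{371}{180} = - \frac{1}{427} + \frac{371}{180} = \frac{158237}{76860}$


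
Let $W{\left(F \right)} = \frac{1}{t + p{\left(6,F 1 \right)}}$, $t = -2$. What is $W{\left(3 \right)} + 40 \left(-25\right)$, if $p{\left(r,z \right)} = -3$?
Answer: $- \frac{5001}{5} \approx -1000.2$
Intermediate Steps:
$W{\left(F \right)} = - \frac{1}{5}$ ($W{\left(F \right)} = \frac{1}{-2 - 3} = \frac{1}{-5} = - \frac{1}{5}$)
$W{\left(3 \right)} + 40 \left(-25\right) = - \frac{1}{5} + 40 \left(-25\right) = - \frac{1}{5} - 1000 = - \frac{5001}{5}$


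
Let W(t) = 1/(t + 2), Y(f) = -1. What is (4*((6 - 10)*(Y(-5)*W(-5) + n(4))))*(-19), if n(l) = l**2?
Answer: 14896/3 ≈ 4965.3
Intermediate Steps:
W(t) = 1/(2 + t)
(4*((6 - 10)*(Y(-5)*W(-5) + n(4))))*(-19) = (4*((6 - 10)*(-1/(2 - 5) + 4**2)))*(-19) = (4*(-4*(-1/(-3) + 16)))*(-19) = (4*(-4*(-1*(-1/3) + 16)))*(-19) = (4*(-4*(1/3 + 16)))*(-19) = (4*(-4*49/3))*(-19) = (4*(-196/3))*(-19) = -784/3*(-19) = 14896/3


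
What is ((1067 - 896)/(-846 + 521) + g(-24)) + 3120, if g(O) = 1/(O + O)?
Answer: 48663467/15600 ≈ 3119.5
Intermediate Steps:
g(O) = 1/(2*O)
((1067 - 896)/(-846 + 521) + g(-24)) + 3120 = ((1067 - 896)/(-846 + 521) + (½)/(-24)) + 3120 = (171/(-325) + (½)*(-1/24)) + 3120 = (171*(-1/325) - 1/48) + 3120 = (-171/325 - 1/48) + 3120 = -8533/15600 + 3120 = 48663467/15600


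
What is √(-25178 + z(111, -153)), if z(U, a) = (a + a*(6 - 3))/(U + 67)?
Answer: 2*I*√49865543/89 ≈ 158.69*I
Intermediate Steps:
z(U, a) = 4*a/(67 + U) (z(U, a) = (a + a*3)/(67 + U) = (a + 3*a)/(67 + U) = (4*a)/(67 + U) = 4*a/(67 + U))
√(-25178 + z(111, -153)) = √(-25178 + 4*(-153)/(67 + 111)) = √(-25178 + 4*(-153)/178) = √(-25178 + 4*(-153)*(1/178)) = √(-25178 - 306/89) = √(-2241148/89) = 2*I*√49865543/89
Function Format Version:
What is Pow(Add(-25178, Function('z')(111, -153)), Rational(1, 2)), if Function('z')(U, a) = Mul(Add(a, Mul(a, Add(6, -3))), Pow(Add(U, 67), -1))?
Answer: Mul(Rational(2, 89), I, Pow(49865543, Rational(1, 2))) ≈ Mul(158.69, I)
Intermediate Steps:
Function('z')(U, a) = Mul(4, a, Pow(Add(67, U), -1)) (Function('z')(U, a) = Mul(Add(a, Mul(a, 3)), Pow(Add(67, U), -1)) = Mul(Add(a, Mul(3, a)), Pow(Add(67, U), -1)) = Mul(Mul(4, a), Pow(Add(67, U), -1)) = Mul(4, a, Pow(Add(67, U), -1)))
Pow(Add(-25178, Function('z')(111, -153)), Rational(1, 2)) = Pow(Add(-25178, Mul(4, -153, Pow(Add(67, 111), -1))), Rational(1, 2)) = Pow(Add(-25178, Mul(4, -153, Pow(178, -1))), Rational(1, 2)) = Pow(Add(-25178, Mul(4, -153, Rational(1, 178))), Rational(1, 2)) = Pow(Add(-25178, Rational(-306, 89)), Rational(1, 2)) = Pow(Rational(-2241148, 89), Rational(1, 2)) = Mul(Rational(2, 89), I, Pow(49865543, Rational(1, 2)))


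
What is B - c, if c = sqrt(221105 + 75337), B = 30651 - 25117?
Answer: 5534 - 3*sqrt(32938) ≈ 4989.5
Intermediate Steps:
B = 5534
c = 3*sqrt(32938) (c = sqrt(296442) = 3*sqrt(32938) ≈ 544.46)
B - c = 5534 - 3*sqrt(32938)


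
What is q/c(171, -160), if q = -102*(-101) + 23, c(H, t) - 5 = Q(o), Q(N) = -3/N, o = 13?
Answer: 134225/62 ≈ 2164.9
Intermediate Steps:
c(H, t) = 62/13 (c(H, t) = 5 - 3/13 = 62/13)
q = 10325 (q = 10302 + 23 = 10325)
q/c(171, -160) = 10325/(62/13) = 10325*(13/62) = 134225/62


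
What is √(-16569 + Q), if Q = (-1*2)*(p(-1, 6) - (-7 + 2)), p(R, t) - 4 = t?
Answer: I*√16599 ≈ 128.84*I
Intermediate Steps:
p(R, t) = 4 + t
Q = -30 (Q = (-1*2)*((4 + 6) - (-7 + 2)) = -2*(10 - 1*(-5)) = -2*(10 + 5) = -2*15 = -30)
√(-16569 + Q) = √(-16569 - 30) = √(-16599) = I*√16599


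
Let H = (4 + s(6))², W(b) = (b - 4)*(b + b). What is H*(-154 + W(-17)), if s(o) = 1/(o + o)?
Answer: 84035/9 ≈ 9337.2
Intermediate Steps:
W(b) = 2*b*(-4 + b) (W(b) = (-4 + b)*(2*b) = 2*b*(-4 + b))
s(o) = 1/(2*o)
H = 2401/144 (H = (4 + (½)/6)² = (4 + (½)*(⅙))² = (4 + 1/12)² = (49/12)² = 2401/144 ≈ 16.674)
H*(-154 + W(-17)) = 2401*(-154 + 2*(-17)*(-4 - 17))/144 = 2401*(-154 + 2*(-17)*(-21))/144 = 2401*(-154 + 714)/144 = (2401/144)*560 = 84035/9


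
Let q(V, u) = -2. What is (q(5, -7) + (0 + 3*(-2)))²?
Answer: 64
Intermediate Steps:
(q(5, -7) + (0 + 3*(-2)))² = (-2 + (0 + 3*(-2)))² = (-2 + (0 - 6))² = (-2 - 6)² = (-8)² = 64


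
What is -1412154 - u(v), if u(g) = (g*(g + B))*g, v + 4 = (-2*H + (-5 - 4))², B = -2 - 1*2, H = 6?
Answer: -84101731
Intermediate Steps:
B = -4 (B = -2 - 2 = -4)
v = 437 (v = -4 + (-2*6 + (-5 - 4))² = -4 + (-12 - 9)² = -4 + (-21)² = -4 + 441 = 437)
u(g) = g²*(-4 + g) (u(g) = (g*(g - 4))*g = (g*(-4 + g))*g = g²*(-4 + g))
-1412154 - u(v) = -1412154 - 437²*(-4 + 437) = -1412154 - 190969*433 = -1412154 - 1*82689577 = -1412154 - 82689577 = -84101731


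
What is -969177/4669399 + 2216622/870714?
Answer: 1584402761300/677618513481 ≈ 2.3382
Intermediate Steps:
-969177/4669399 + 2216622/870714 = -969177*1/4669399 + 2216622*(1/870714) = -969177/4669399 + 369437/145119 = 1584402761300/677618513481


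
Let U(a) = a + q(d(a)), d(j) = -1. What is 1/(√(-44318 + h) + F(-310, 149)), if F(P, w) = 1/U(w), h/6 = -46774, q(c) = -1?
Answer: 148/7117967649 - 21904*I*√324962/7117967649 ≈ 2.0792e-8 - 0.0017542*I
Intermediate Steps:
h = -280644 (h = 6*(-46774) = -280644)
U(a) = -1 + a (U(a) = a - 1 = -1 + a)
F(P, w) = 1/(-1 + w)
1/(√(-44318 + h) + F(-310, 149)) = 1/(√(-44318 - 280644) + 1/(-1 + 149)) = 1/(√(-324962) + 1/148) = 1/(I*√324962 + 1/148) = 1/(1/148 + I*√324962)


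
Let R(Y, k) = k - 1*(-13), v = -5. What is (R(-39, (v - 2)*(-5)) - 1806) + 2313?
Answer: 555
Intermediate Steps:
R(Y, k) = 13 + k (R(Y, k) = k + 13 = 13 + k)
(R(-39, (v - 2)*(-5)) - 1806) + 2313 = ((13 + (-5 - 2)*(-5)) - 1806) + 2313 = ((13 - 7*(-5)) - 1806) + 2313 = ((13 + 35) - 1806) + 2313 = (48 - 1806) + 2313 = -1758 + 2313 = 555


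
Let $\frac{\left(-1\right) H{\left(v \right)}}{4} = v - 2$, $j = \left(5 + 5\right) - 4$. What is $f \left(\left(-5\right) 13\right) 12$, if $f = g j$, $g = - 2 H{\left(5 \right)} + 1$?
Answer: $-117000$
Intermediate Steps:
$j = 6$ ($j = 10 - 4 = 6$)
$H{\left(v \right)} = 8 - 4 v$ ($H{\left(v \right)} = - 4 \left(v - 2\right) = - 4 \left(-2 + v\right) = 8 - 4 v$)
$g = 25$ ($g = - 2 \left(8 - 20\right) + 1 = \left(-2\right) \left(-12\right) + 1 = 24 + 1 = 25$)
$f = 150$ ($f = 25 \cdot 6 = 150$)
$f \left(\left(-5\right) 13\right) 12 = 150 \left(\left(-5\right) 13\right) 12 = 150 \left(-65\right) 12 = \left(-9750\right) 12 = -117000$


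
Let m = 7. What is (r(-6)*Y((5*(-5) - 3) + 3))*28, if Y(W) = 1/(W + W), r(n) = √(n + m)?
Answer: -14/25 ≈ -0.56000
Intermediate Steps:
r(n) = √(7 + n) (r(n) = √(n + 7) = √(7 + n))
Y(W) = 1/(2*W)
(r(-6)*Y((5*(-5) - 3) + 3))*28 = (√(7 - 6)*(1/(2*((5*(-5) - 3) + 3))))*28 = (√1*(1/(2*((-25 - 3) + 3))))*28 = (1*(1/(2*(-28 + 3))))*28 = (1*((½)/(-25)))*28 = (1*((½)*(-1/25)))*28 = (1*(-1/50))*28 = -1/50*28 = -14/25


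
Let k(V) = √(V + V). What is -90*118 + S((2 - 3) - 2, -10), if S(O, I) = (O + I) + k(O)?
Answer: -10633 + I*√6 ≈ -10633.0 + 2.4495*I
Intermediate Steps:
k(V) = √2*√V (k(V) = √(2*V) = √2*√V)
S(O, I) = I + O + √2*√O (S(O, I) = (O + I) + √2*√O = (I + O) + √2*√O = I + O + √2*√O)
-90*118 + S((2 - 3) - 2, -10) = -90*118 + (-10 + ((2 - 3) - 2) + √2*√((2 - 3) - 2)) = -10620 + (-10 + (-1 - 2) + √2*√(-1 - 2)) = -10620 + (-10 - 3 + √2*√(-3)) = -10620 + (-10 - 3 + √2*(I*√3)) = -10620 + (-10 - 3 + I*√6) = -10620 + (-13 + I*√6) = -10633 + I*√6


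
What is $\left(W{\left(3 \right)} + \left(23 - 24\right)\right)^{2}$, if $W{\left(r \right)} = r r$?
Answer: $64$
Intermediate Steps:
$W{\left(r \right)} = r^{2}$
$\left(W{\left(3 \right)} + \left(23 - 24\right)\right)^{2} = \left(3^{2} + \left(23 - 24\right)\right)^{2} = \left(9 + \left(23 - 24\right)\right)^{2} = \left(9 - 1\right)^{2} = 8^{2} = 64$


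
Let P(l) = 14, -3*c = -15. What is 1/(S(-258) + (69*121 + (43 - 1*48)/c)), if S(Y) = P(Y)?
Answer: 1/8362 ≈ 0.00011959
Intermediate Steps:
c = 5 (c = -1/3*(-15) = 5)
S(Y) = 14
1/(S(-258) + (69*121 + (43 - 1*48)/c)) = 1/(14 + (69*121 + (43 - 1*48)/5)) = 1/(14 + (8349 + (43 - 48)*(1/5))) = 1/(14 + (8349 - 5*1/5)) = 1/(14 + (8349 - 1)) = 1/(14 + 8348) = 1/8362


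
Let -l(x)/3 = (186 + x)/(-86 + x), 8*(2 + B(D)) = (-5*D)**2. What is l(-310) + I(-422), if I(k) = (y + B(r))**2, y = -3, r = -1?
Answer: 5441/2112 ≈ 2.5762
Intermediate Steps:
B(D) = -2 + 25*D**2/8 (B(D) = -2 + (-5*D)**2/8 = -2 + (25*D**2)/8 = -2 + 25*D**2/8)
l(x) = -3*(186 + x)/(-86 + x)
I(k) = 225/64 (I(k) = (-3 + (-2 + (25/8)*(-1)**2))**2 = (-3 + (-2 + (25/8)*1))**2 = (-3 + (-2 + 25/8))**2 = (-3 + 9/8)**2 = (-15/8)**2 = 225/64)
l(-310) + I(-422) = 3*(-186 - 1*(-310))/(-86 - 310) + 225/64 = 3*(-186 + 310)/(-396) + 225/64 = 3*(-1/396)*124 + 225/64 = -31/33 + 225/64 = 5441/2112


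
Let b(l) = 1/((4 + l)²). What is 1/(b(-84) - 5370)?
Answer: -6400/34367999 ≈ -0.00018622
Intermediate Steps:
b(l) = (4 + l)⁻²
1/(b(-84) - 5370) = 1/((4 - 84)⁻² - 5370) = 1/((-80)⁻² - 5370) = 1/(1/6400 - 5370) = 1/(-34367999/6400) = -6400/34367999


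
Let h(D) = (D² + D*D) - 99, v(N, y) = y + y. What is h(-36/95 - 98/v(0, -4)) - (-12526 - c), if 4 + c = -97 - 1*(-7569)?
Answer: 1456768121/72200 ≈ 20177.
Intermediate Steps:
v(N, y) = 2*y
h(D) = -99 + 2*D² (h(D) = (D² + D²) - 99 = 2*D² - 99 = -99 + 2*D²)
c = 7468 (c = -4 + (-97 - 1*(-7569)) = -4 + (-97 + 7569) = -4 + 7472 = 7468)
h(-36/95 - 98/v(0, -4)) - (-12526 - c) = (-99 + 2*(-36/95 - 98/(2*(-4)))²) - (-12526 - 1*7468) = (-99 + 2*(-36*1/95 - 98/(-8))²) - (-12526 - 7468) = (-99 + 2*(-36/95 - 98*(-⅛))²) - 1*(-19994) = (-99 + 2*(-36/95 + 49/4)²) + 19994 = (-99 + 2*(4511/380)²) + 19994 = (-99 + 2*(20349121/144400)) + 19994 = (-99 + 20349121/72200) + 19994 = 13201321/72200 + 19994 = 1456768121/72200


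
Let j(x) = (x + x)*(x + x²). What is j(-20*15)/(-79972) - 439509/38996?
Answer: 515904076563/779647028 ≈ 661.71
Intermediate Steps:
j(x) = 2*x*(x + x²) (j(x) = (2*x)*(x + x²) = 2*x*(x + x²))
j(-20*15)/(-79972) - 439509/38996 = (2*(-20*15)²*(1 - 20*15))/(-79972) - 439509/38996 = (2*(-300)²*(1 - 300))*(-1/79972) - 439509*1/38996 = (2*90000*(-299))*(-1/79972) - 439509/38996 = -53820000*(-1/79972) - 439509/38996 = 13455000/19993 - 439509/38996 = 515904076563/779647028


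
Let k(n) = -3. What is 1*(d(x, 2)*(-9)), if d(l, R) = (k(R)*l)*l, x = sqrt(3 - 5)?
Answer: -54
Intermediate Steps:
x = I*sqrt(2) (x = sqrt(-2) = I*sqrt(2) ≈ 1.4142*I)
d(l, R) = -3*l**2 (d(l, R) = (-3*l)*l = -3*l**2)
1*(d(x, 2)*(-9)) = 1*(-3*(I*sqrt(2))**2*(-9)) = 1*(-3*(-2)*(-9)) = 1*(6*(-9)) = 1*(-54) = -54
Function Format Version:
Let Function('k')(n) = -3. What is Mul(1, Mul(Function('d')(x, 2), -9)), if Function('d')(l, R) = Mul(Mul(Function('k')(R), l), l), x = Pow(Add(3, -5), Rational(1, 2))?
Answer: -54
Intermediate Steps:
x = Mul(I, Pow(2, Rational(1, 2))) (x = Pow(-2, Rational(1, 2)) = Mul(I, Pow(2, Rational(1, 2))) ≈ Mul(1.4142, I))
Function('d')(l, R) = Mul(-3, Pow(l, 2)) (Function('d')(l, R) = Mul(Mul(-3, l), l) = Mul(-3, Pow(l, 2)))
Mul(1, Mul(Function('d')(x, 2), -9)) = Mul(1, Mul(Mul(-3, Pow(Mul(I, Pow(2, Rational(1, 2))), 2)), -9)) = Mul(1, Mul(Mul(-3, -2), -9)) = Mul(1, Mul(6, -9)) = Mul(1, -54) = -54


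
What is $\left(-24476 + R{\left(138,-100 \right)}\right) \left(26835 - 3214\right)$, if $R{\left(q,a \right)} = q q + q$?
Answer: $-125049574$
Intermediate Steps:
$R{\left(q,a \right)} = q + q^{2}$ ($R{\left(q,a \right)} = q^{2} + q = q + q^{2}$)
$\left(-24476 + R{\left(138,-100 \right)}\right) \left(26835 - 3214\right) = \left(-24476 + 138 \left(1 + 138\right)\right) \left(26835 - 3214\right) = \left(-24476 + 138 \cdot 139\right) 23621 = \left(-24476 + 19182\right) 23621 = \left(-5294\right) 23621 = -125049574$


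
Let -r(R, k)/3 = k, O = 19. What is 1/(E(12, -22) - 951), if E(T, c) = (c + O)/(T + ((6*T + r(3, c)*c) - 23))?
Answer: -1391/1322838 ≈ -0.0010515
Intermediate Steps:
r(R, k) = -3*k
E(T, c) = (19 + c)/(-23 - 3*c² + 7*T) (E(T, c) = (c + 19)/(T + ((6*T + (-3*c)*c) - 23)) = (19 + c)/(T + ((6*T - 3*c²) - 23)) = (19 + c)/(T + ((-3*c² + 6*T) - 23)) = (19 + c)/(T + (-23 - 3*c² + 6*T)) = (19 + c)/(-23 - 3*c² + 7*T))
1/(E(12, -22) - 951) = 1/((19 - 22)/(-23 - 3*(-22)² + 7*12) - 951) = 1/(-3/(-23 - 3*484 + 84) - 951) = 1/(-3/(-23 - 1452 + 84) - 951) = 1/(-3/(-1391) - 951) = 1/(-1/1391*(-3) - 951) = 1/(3/1391 - 951) = 1/(-1322838/1391) = -1391/1322838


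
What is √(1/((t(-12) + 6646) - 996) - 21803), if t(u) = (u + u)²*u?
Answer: I*√34724418394/1262 ≈ 147.66*I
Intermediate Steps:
t(u) = 4*u³ (t(u) = (2*u)²*u = (4*u²)*u = 4*u³)
√(1/((t(-12) + 6646) - 996) - 21803) = √(1/((4*(-12)³ + 6646) - 996) - 21803) = √(1/((4*(-1728) + 6646) - 996) - 21803) = √(1/((-6912 + 6646) - 996) - 21803) = √(1/(-266 - 996) - 21803) = √(1/(-1262) - 21803) = √(-1/1262 - 21803) = √(-27515387/1262) = I*√34724418394/1262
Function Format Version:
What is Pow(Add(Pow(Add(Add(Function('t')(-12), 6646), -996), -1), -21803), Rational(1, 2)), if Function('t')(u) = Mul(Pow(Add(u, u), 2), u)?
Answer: Mul(Rational(1, 1262), I, Pow(34724418394, Rational(1, 2))) ≈ Mul(147.66, I)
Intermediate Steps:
Function('t')(u) = Mul(4, Pow(u, 3)) (Function('t')(u) = Mul(Pow(Mul(2, u), 2), u) = Mul(Mul(4, Pow(u, 2)), u) = Mul(4, Pow(u, 3)))
Pow(Add(Pow(Add(Add(Function('t')(-12), 6646), -996), -1), -21803), Rational(1, 2)) = Pow(Add(Pow(Add(Add(Mul(4, Pow(-12, 3)), 6646), -996), -1), -21803), Rational(1, 2)) = Pow(Add(Pow(Add(Add(Mul(4, -1728), 6646), -996), -1), -21803), Rational(1, 2)) = Pow(Add(Pow(Add(Add(-6912, 6646), -996), -1), -21803), Rational(1, 2)) = Pow(Add(Pow(Add(-266, -996), -1), -21803), Rational(1, 2)) = Pow(Add(Pow(-1262, -1), -21803), Rational(1, 2)) = Pow(Add(Rational(-1, 1262), -21803), Rational(1, 2)) = Pow(Rational(-27515387, 1262), Rational(1, 2)) = Mul(Rational(1, 1262), I, Pow(34724418394, Rational(1, 2)))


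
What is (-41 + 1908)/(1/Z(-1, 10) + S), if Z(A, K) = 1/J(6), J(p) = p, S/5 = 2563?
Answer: 1867/12821 ≈ 0.14562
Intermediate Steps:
S = 12815 (S = 5*2563 = 12815)
Z(A, K) = ⅙ (Z(A, K) = 1/6 = ⅙)
(-41 + 1908)/(1/Z(-1, 10) + S) = (-41 + 1908)/(1/(⅙) + 12815) = 1867/(6 + 12815) = 1867/12821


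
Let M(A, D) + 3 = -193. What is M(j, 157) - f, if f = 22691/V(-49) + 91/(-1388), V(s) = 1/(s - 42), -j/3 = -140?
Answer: 2865782871/1388 ≈ 2.0647e+6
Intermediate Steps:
j = 420 (j = -3*(-140) = 420)
M(A, D) = -196 (M(A, D) = -3 - 193 = -196)
V(s) = 1/(-42 + s)
f = -2866054919/1388 (f = 22691/(1/(-42 - 49)) + 91/(-1388) = 22691/(1/(-91)) + 91*(-1/1388) = 22691/(-1/91) - 91/1388 = 22691*(-91) - 91/1388 = -2064881 - 91/1388 = -2866054919/1388 ≈ -2.0649e+6)
M(j, 157) - f = -196 - 1*(-2866054919/1388) = -196 + 2866054919/1388 = 2865782871/1388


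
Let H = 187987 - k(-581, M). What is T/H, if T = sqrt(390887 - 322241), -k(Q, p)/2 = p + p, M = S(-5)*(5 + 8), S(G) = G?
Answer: sqrt(68646)/187727 ≈ 0.0013957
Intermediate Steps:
M = -65 (M = -5*(5 + 8) = -5*13 = -65)
k(Q, p) = -4*p (k(Q, p) = -2*(p + p) = -4*p)
T = sqrt(68646) ≈ 262.00
H = 187727 (H = 187987 - (-4)*(-65) = 187987 - 1*260 = 187987 - 260 = 187727)
T/H = sqrt(68646)/187727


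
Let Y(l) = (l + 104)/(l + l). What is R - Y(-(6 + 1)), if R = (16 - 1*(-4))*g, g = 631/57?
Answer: 182209/798 ≈ 228.33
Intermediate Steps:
g = 631/57 (g = 631*(1/57) = 631/57 ≈ 11.070)
R = 12620/57 (R = (16 - 1*(-4))*(631/57) = (16 + 4)*(631/57) = 20*(631/57) = 12620/57 ≈ 221.40)
Y(l) = (104 + l)/(2*l) (Y(l) = (104 + l)/((2*l)) = (104 + l)*(1/(2*l)) = (104 + l)/(2*l))
R - Y(-(6 + 1)) = 12620/57 - (104 - (6 + 1))/(2*((-(6 + 1)))) = 12620/57 - (104 - 1*7)/(2*((-1*7))) = 12620/57 - (104 - 7)/(2*(-7)) = 12620/57 - (-1)*97/(2*7) = 12620/57 - 1*(-97/14) = 12620/57 + 97/14 = 182209/798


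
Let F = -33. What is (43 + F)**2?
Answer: 100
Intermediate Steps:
(43 + F)**2 = (43 - 33)**2 = 10**2 = 100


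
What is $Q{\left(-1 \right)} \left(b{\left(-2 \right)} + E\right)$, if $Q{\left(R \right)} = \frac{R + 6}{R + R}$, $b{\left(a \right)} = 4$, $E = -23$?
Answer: $\frac{95}{2} \approx 47.5$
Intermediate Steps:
$Q{\left(R \right)} = \frac{6 + R}{2 R}$
$Q{\left(-1 \right)} \left(b{\left(-2 \right)} + E\right) = \frac{6 - 1}{2 \left(-1\right)} \left(4 - 23\right) = \frac{1}{2} \left(-1\right) 5 \left(-19\right) = \left(- \frac{5}{2}\right) \left(-19\right) = \frac{95}{2}$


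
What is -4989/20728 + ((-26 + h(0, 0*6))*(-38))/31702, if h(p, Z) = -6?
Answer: -66478015/328559528 ≈ -0.20233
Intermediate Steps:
-4989/20728 + ((-26 + h(0, 0*6))*(-38))/31702 = -4989/20728 + ((-26 - 6)*(-38))/31702 = -4989*1/20728 - 32*(-38)*(1/31702) = -4989/20728 + 1216*(1/31702) = -4989/20728 + 608/15851 = -66478015/328559528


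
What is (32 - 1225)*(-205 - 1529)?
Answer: 2068662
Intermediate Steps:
(32 - 1225)*(-205 - 1529) = -1193*(-1734) = 2068662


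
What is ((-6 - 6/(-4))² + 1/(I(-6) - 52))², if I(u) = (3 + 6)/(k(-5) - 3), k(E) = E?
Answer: 1182878449/2890000 ≈ 409.30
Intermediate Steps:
I(u) = -9/8 (I(u) = (3 + 6)/(-5 - 3) = 9/(-8) = 9*(-⅛) = -9/8)
((-6 - 6/(-4))² + 1/(I(-6) - 52))² = ((-6 - 6/(-4))² + 1/(-9/8 - 52))² = ((-6 - 6*(-¼))² + 1/(-425/8))² = ((-6 + 3/2)² - 8/425)² = ((-9/2)² - 8/425)² = (81/4 - 8/425)² = (34393/1700)² = 1182878449/2890000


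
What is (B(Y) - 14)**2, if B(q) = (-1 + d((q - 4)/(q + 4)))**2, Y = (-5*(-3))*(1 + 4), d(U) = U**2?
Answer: 295784933075765956/1517108809906561 ≈ 194.97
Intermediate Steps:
Y = 75 (Y = 15*5 = 75)
B(q) = (-1 + (-4 + q)**2/(4 + q)**2)**2 (B(q) = (-1 + ((q - 4)/(q + 4))**2)**2 = (-1 + ((-4 + q)/(4 + q))**2)**2 = (-1 + (-4 + q)**2/(4 + q)**2)**2)
(B(Y) - 14)**2 = (((-4 + 75)**2 - (4 + 75)**2)**2/(4 + 75)**4 - 14)**2 = ((71**2 - 1*79**2)**2/79**4 - 14)**2 = ((5041 - 1*6241)**2/38950081 - 14)**2 = ((5041 - 6241)**2/38950081 - 14)**2 = ((1/38950081)*(-1200)**2 - 14)**2 = ((1/38950081)*1440000 - 14)**2 = (1440000/38950081 - 14)**2 = (-543861134/38950081)**2 = 295784933075765956/1517108809906561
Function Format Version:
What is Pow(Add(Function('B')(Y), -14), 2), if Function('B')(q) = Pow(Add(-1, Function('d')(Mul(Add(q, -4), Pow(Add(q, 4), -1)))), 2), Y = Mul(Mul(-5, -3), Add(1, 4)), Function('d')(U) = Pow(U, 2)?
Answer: Rational(295784933075765956, 1517108809906561) ≈ 194.97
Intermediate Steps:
Y = 75 (Y = Mul(15, 5) = 75)
Function('B')(q) = Pow(Add(-1, Mul(Pow(Add(-4, q), 2), Pow(Add(4, q), -2))), 2) (Function('B')(q) = Pow(Add(-1, Pow(Mul(Add(q, -4), Pow(Add(q, 4), -1)), 2)), 2) = Pow(Add(-1, Pow(Mul(Add(-4, q), Pow(Add(4, q), -1)), 2)), 2) = Pow(Add(-1, Pow(Mul(Pow(Add(4, q), -1), Add(-4, q)), 2)), 2) = Pow(Add(-1, Mul(Pow(Add(-4, q), 2), Pow(Add(4, q), -2))), 2))
Pow(Add(Function('B')(Y), -14), 2) = Pow(Add(Mul(Pow(Add(4, 75), -4), Pow(Add(Pow(Add(-4, 75), 2), Mul(-1, Pow(Add(4, 75), 2))), 2)), -14), 2) = Pow(Add(Mul(Pow(79, -4), Pow(Add(Pow(71, 2), Mul(-1, Pow(79, 2))), 2)), -14), 2) = Pow(Add(Mul(Rational(1, 38950081), Pow(Add(5041, Mul(-1, 6241)), 2)), -14), 2) = Pow(Add(Mul(Rational(1, 38950081), Pow(Add(5041, -6241), 2)), -14), 2) = Pow(Add(Mul(Rational(1, 38950081), Pow(-1200, 2)), -14), 2) = Pow(Add(Mul(Rational(1, 38950081), 1440000), -14), 2) = Pow(Add(Rational(1440000, 38950081), -14), 2) = Pow(Rational(-543861134, 38950081), 2) = Rational(295784933075765956, 1517108809906561)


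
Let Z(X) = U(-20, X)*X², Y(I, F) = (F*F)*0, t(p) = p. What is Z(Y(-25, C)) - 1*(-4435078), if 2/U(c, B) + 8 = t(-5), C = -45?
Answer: 4435078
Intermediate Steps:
U(c, B) = -2/13 (U(c, B) = 2/(-8 - 5) = 2/(-13) = 2*(-1/13) = -2/13)
Y(I, F) = 0 (Y(I, F) = F²*0 = 0)
Z(X) = -2*X²/13
Z(Y(-25, C)) - 1*(-4435078) = -2/13*0² - 1*(-4435078) = -2/13*0 + 4435078 = 0 + 4435078 = 4435078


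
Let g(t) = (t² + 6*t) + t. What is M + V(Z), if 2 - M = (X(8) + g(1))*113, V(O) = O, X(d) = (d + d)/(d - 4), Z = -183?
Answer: -1537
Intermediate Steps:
X(d) = 2*d/(-4 + d) (X(d) = (2*d)/(-4 + d) = 2*d/(-4 + d))
g(t) = t² + 7*t
M = -1354 (M = 2 - (2*8/(-4 + 8) + 1*(7 + 1))*113 = 2 - (2*8/4 + 1*8)*113 = 2 - (2*8*(¼) + 8)*113 = 2 - (4 + 8)*113 = 2 - 12*113 = 2 - 1*1356 = 2 - 1356 = -1354)
M + V(Z) = -1354 - 183 = -1537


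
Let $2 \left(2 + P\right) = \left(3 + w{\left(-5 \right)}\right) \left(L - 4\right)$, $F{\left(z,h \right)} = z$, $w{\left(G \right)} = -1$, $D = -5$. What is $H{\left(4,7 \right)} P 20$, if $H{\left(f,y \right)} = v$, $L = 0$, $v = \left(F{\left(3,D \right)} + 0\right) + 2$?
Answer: $-600$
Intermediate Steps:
$v = 5$ ($v = \left(3 + 0\right) + 2 = 3 + 2 = 5$)
$H{\left(f,y \right)} = 5$
$P = -6$ ($P = -2 + \frac{\left(3 - 1\right) \left(0 - 4\right)}{2} = -2 + \frac{2 \left(0 - 4\right)}{2} = -2 + \frac{2 \left(-4\right)}{2} = -2 + \frac{1}{2} \left(-8\right) = -2 - 4 = -6$)
$H{\left(4,7 \right)} P 20 = 5 \left(-6\right) 20 = \left(-30\right) 20 = -600$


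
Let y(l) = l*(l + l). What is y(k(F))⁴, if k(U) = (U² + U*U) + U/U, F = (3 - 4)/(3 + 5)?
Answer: 1406408618241/68719476736 ≈ 20.466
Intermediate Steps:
F = -⅛ (F = -1/8 = -1*⅛ = -⅛ ≈ -0.12500)
k(U) = 1 + 2*U² (k(U) = (U² + U²) + 1 = 2*U² + 1 = 1 + 2*U²)
y(l) = 2*l² (y(l) = l*(2*l) = 2*l²)
y(k(F))⁴ = (2*(1 + 2*(-⅛)²)²)⁴ = (2*(1 + 2*(1/64))²)⁴ = (2*(1 + 1/32)²)⁴ = (2*(33/32)²)⁴ = (2*(1089/1024))⁴ = (1089/512)⁴ = 1406408618241/68719476736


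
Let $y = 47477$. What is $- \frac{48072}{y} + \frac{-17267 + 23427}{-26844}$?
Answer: $- \frac{395725772}{318618147} \approx -1.242$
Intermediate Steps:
$- \frac{48072}{y} + \frac{-17267 + 23427}{-26844} = - \frac{48072}{47477} + \frac{-17267 + 23427}{-26844} = \left(-48072\right) \frac{1}{47477} + 6160 \left(- \frac{1}{26844}\right) = - \frac{48072}{47477} - \frac{1540}{6711} = - \frac{395725772}{318618147}$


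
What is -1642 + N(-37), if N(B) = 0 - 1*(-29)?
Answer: -1613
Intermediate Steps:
N(B) = 29 (N(B) = 0 + 29 = 29)
-1642 + N(-37) = -1642 + 29 = -1613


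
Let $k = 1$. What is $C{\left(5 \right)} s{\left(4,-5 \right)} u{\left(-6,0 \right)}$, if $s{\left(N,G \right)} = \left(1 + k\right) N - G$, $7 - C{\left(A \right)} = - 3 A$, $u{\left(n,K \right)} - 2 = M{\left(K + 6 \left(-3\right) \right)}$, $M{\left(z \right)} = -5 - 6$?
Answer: $-2574$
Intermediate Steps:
$M{\left(z \right)} = -11$ ($M{\left(z \right)} = -5 - 6 = -11$)
$u{\left(n,K \right)} = -9$ ($u{\left(n,K \right)} = 2 - 11 = -9$)
$C{\left(A \right)} = 7 + 3 A$ ($C{\left(A \right)} = 7 - - 3 A = 7 + 3 A$)
$s{\left(N,G \right)} = - G + 2 N$ ($s{\left(N,G \right)} = \left(1 + 1\right) N - G = 2 N - G = - G + 2 N$)
$C{\left(5 \right)} s{\left(4,-5 \right)} u{\left(-6,0 \right)} = \left(7 + 3 \cdot 5\right) \left(\left(-1\right) \left(-5\right) + 2 \cdot 4\right) \left(-9\right) = \left(7 + 15\right) \left(5 + 8\right) \left(-9\right) = 22 \cdot 13 \left(-9\right) = 286 \left(-9\right) = -2574$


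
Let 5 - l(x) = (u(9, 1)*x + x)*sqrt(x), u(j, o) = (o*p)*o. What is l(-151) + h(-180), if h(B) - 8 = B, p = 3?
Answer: -167 + 604*I*sqrt(151) ≈ -167.0 + 7422.1*I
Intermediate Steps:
h(B) = 8 + B
u(j, o) = 3*o**2 (u(j, o) = (o*3)*o = (3*o)*o = 3*o**2)
l(x) = 5 - 4*x**(3/2) (l(x) = 5 - ((3*1**2)*x + x)*sqrt(x) = 5 - ((3*1)*x + x)*sqrt(x) = 5 - (3*x + x)*sqrt(x) = 5 - 4*x*sqrt(x) = 5 - 4*x**(3/2))
l(-151) + h(-180) = (5 - (-604)*I*sqrt(151)) + (8 - 180) = (5 - (-604)*I*sqrt(151)) - 172 = (5 + 604*I*sqrt(151)) - 172 = -167 + 604*I*sqrt(151)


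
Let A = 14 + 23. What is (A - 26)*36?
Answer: 396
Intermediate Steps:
A = 37
(A - 26)*36 = (37 - 26)*36 = 11*36 = 396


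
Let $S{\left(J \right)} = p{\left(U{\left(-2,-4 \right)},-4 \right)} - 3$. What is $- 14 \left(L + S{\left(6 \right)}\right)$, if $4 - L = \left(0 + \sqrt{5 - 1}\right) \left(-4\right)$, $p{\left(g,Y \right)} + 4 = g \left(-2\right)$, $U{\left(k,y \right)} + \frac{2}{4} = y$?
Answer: $-196$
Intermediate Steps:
$U{\left(k,y \right)} = - \frac{1}{2} + y$
$p{\left(g,Y \right)} = -4 - 2 g$ ($p{\left(g,Y \right)} = -4 + g \left(-2\right) = -4 - 2 g$)
$S{\left(J \right)} = 2$ ($S{\left(J \right)} = \left(-4 - 2 \left(- \frac{1}{2} - 4\right)\right) - 3 = \left(-4 - -9\right) - 3 = \left(-4 + 9\right) - 3 = 5 - 3 = 2$)
$L = 12$ ($L = 4 - \left(0 + \sqrt{5 - 1}\right) \left(-4\right) = 4 - \left(0 + \sqrt{4}\right) \left(-4\right) = 4 - \left(0 + 2\right) \left(-4\right) = 4 - 2 \left(-4\right) = 4 - -8 = 4 + 8 = 12$)
$- 14 \left(L + S{\left(6 \right)}\right) = - 14 \left(12 + 2\right) = \left(-14\right) 14 = -196$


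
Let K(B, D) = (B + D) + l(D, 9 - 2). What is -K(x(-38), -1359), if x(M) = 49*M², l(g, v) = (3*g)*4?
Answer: -53089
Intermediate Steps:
l(g, v) = 12*g
K(B, D) = B + 13*D (K(B, D) = (B + D) + 12*D = B + 13*D)
-K(x(-38), -1359) = -(49*(-38)² + 13*(-1359)) = -(49*1444 - 17667) = -(70756 - 17667) = -1*53089 = -53089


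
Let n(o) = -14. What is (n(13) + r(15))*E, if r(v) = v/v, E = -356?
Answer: 4628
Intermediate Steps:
r(v) = 1
(n(13) + r(15))*E = (-14 + 1)*(-356) = -13*(-356) = 4628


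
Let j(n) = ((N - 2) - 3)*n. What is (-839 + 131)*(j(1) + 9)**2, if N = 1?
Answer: -17700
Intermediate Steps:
j(n) = -4*n (j(n) = ((1 - 2) - 3)*n = (-1 - 3)*n = -4*n)
(-839 + 131)*(j(1) + 9)**2 = (-839 + 131)*(-4*1 + 9)**2 = -708*(-4 + 9)**2 = -708*5**2 = -708*25 = -17700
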